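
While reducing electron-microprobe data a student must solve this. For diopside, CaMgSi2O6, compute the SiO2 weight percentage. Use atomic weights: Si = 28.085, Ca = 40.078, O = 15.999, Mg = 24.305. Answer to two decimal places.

Formula mass = 216.547 g/mol.
2 Si → 2.0000 mol SiO2 per formula unit; M(SiO2) = 60.083, so SiO2 mass = 120.166 g.
120.166/216.547 × 100 = 55.49 wt%.

55.49 wt%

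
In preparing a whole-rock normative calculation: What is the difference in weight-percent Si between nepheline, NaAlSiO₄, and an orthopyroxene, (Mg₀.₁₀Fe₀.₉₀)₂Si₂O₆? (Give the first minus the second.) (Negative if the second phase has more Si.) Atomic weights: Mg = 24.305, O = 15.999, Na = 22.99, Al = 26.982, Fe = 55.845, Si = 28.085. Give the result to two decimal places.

-2.04 percentage points

Si in NaAlSiO₄: molar mass 142.053 g/mol; 1×28.085 = 28.085 g → 19.77 wt%.
Si in (Mg₀.₁₀Fe₀.₉₀)₂Si₂O₆: molar mass 257.546 g/mol; 2×28.085 = 56.170 g → 21.81 wt%.
Difference = 19.77 − 21.81 = -2.04 percentage points.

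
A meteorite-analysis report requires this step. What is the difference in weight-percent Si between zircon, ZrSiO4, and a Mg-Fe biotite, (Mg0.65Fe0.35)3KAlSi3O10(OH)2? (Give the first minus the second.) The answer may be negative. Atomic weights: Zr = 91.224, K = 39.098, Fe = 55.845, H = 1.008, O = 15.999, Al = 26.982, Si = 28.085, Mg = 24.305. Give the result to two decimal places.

-3.39 percentage points

First mineral: 28.085 g Si in 183.305 g formula = 15.32 wt% Si.
Second mineral: 84.255 g Si in 450.371 g formula = 18.71 wt% Si.
15.32% − 18.71% gives a difference of -3.39 percentage points.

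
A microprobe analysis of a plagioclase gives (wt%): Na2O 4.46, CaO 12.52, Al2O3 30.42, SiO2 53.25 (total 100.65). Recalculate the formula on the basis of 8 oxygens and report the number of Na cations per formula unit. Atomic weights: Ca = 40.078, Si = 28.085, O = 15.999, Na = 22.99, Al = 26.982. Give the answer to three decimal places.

Na2O (M=61.979): mol = 0.07196; Na = 0.14392, O = 0.07196.
CaO (M=56.077): mol = 0.22326; Ca = 0.22326, O = 0.22326.
Al2O3 (M=101.961): mol = 0.29835; Al = 0.59670, O = 0.89505.
SiO2 (M=60.083): mol = 0.88627; Si = 0.88627, O = 1.77254.
ΣO = 2.96281; factor = 8/ΣO = 2.70014.
Na apfu = 0.14392 × 2.70014 = 0.389.

0.389 Na apfu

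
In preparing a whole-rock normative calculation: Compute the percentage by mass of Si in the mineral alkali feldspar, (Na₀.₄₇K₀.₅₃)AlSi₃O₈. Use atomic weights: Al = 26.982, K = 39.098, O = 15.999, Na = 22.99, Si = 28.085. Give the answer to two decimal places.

Molar mass of (Na₀.₄₇K₀.₅₃)AlSi₃O₈: 0.47·22.99 + 0.53·39.098 + 1·26.982 + 3·28.085 + 8·15.999 = 270.756 g/mol.
Mass of Si per formula unit: 3 × 28.085 = 84.255 g.
Weight fraction Si = 84.255 / 270.756 = 0.3112.

31.12 wt%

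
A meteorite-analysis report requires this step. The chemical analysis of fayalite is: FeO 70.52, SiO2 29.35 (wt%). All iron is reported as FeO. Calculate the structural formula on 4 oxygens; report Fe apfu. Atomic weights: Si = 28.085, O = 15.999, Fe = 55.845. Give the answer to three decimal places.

FeO: 70.52/71.844 = 0.98157 mol → 0.98157 mol Fe, 0.98157 mol O.
SiO2: 29.35/60.083 = 0.48849 mol → 0.48849 mol Si, 0.97698 mol O.
Total oxygen = 1.95855 mol. Normalization factor = 4/1.95855 = 2.04233.
Fe per 4 O = 0.98157 × 2.04233 = 2.005.

2.005 Fe apfu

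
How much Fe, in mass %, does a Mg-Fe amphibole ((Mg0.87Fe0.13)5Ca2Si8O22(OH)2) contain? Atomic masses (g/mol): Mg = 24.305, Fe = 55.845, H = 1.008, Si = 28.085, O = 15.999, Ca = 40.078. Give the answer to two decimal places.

Molar mass of (Mg0.87Fe0.13)5Ca2Si8O22(OH)2: 4.35·24.305 + 0.65·55.845 + 2·40.078 + 8·28.085 + 24·15.999 + 2·1.008 = 832.854 g/mol.
Mass of Fe per formula unit: 0.65 × 55.845 = 36.299 g.
Weight fraction Fe = 36.299 / 832.854 = 0.0436.

4.36 mass %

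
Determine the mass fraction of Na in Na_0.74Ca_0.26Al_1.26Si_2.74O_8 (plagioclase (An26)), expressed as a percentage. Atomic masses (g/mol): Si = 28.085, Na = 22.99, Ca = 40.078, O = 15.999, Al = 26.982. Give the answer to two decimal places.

6.39 weight percent

M(Na_0.74Ca_0.26Al_1.26Si_2.74O_8) = 266.375 g/mol.
Na contributes 0.74 × 22.99 = 17.013 g per mole.
17.013/266.375 = 0.0639 → 6.39%.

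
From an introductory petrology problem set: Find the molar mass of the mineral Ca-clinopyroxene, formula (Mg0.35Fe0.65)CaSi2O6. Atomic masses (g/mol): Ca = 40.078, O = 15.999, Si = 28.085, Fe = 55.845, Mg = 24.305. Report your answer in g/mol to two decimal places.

The formula mass is the sum 0.35*24.305 + 0.65*55.845 + 1*40.078 + 2*28.085 + 6*15.999.

237.05 g/mol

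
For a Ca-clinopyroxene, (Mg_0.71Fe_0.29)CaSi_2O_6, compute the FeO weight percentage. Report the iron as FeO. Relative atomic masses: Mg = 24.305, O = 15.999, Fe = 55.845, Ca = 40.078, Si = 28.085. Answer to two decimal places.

M((Mg_0.71Fe_0.29)CaSi_2O_6) = 225.694 g/mol; M(FeO) = 71.844 g/mol.
Moles FeO per formula unit = 0.29 Fe ÷ 1 = 0.2900.
FeO fraction = (0.2900 × 71.844) / 225.694 = 20.835/225.694 = 0.0923.

9.23 wt%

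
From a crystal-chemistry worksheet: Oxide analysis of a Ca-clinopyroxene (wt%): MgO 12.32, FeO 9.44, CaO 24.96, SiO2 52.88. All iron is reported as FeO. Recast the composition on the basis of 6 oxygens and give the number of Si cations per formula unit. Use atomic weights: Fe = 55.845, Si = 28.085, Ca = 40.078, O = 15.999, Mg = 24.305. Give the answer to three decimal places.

MgO: 12.32/40.304 = 0.30568 mol → 0.30568 mol Mg, 0.30568 mol O.
FeO: 9.44/71.844 = 0.13140 mol → 0.13140 mol Fe, 0.13140 mol O.
CaO: 24.96/56.077 = 0.44510 mol → 0.44510 mol Ca, 0.44510 mol O.
SiO2: 52.88/60.083 = 0.88012 mol → 0.88012 mol Si, 1.76024 mol O.
Total oxygen = 2.64242 mol. Normalization factor = 6/2.64242 = 2.27065.
Si per 6 O = 0.88012 × 2.27065 = 1.998.

1.998 Si apfu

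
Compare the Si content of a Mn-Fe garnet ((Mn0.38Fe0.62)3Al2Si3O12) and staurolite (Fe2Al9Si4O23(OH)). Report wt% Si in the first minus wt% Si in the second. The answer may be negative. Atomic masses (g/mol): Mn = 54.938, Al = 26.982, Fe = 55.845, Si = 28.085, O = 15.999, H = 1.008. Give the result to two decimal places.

3.77 percentage points

Si in (Mn0.38Fe0.62)3Al2Si3O12: molar mass 496.708 g/mol; 3×28.085 = 84.255 g → 16.96 wt%.
Si in Fe2Al9Si4O23(OH): molar mass 851.852 g/mol; 4×28.085 = 112.340 g → 13.19 wt%.
Difference = 16.96 − 13.19 = 3.77 percentage points.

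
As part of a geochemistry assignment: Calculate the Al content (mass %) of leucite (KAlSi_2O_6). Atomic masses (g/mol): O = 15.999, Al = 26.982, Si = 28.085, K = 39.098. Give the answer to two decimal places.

12.36 mass %

Molar mass of KAlSi_2O_6: 1×39.098 + 1×26.982 + 2×28.085 + 6×15.999 = 218.244 g/mol.
Mass of Al per formula unit: 1 × 26.982 = 26.982 g.
Weight fraction Al = 26.982 / 218.244 = 0.1236.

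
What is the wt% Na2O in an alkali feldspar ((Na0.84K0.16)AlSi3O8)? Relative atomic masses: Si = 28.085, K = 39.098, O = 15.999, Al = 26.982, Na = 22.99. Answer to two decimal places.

9.83 wt%

M((Na0.84K0.16)AlSi3O8) = 264.796 g/mol; M(Na2O) = 61.979 g/mol.
Moles Na2O per formula unit = 0.84 Na ÷ 2 = 0.4200.
Na2O fraction = (0.4200 × 61.979) / 264.796 = 26.031/264.796 = 0.0983.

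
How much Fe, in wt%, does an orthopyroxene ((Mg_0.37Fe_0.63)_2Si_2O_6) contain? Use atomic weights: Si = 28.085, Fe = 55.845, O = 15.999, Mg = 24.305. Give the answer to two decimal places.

M((Mg_0.37Fe_0.63)_2Si_2O_6) = 240.514 g/mol.
Fe contributes 1.26 × 55.845 = 70.365 g per mole.
70.365/240.514 = 0.2926 → 29.26%.

29.26 wt%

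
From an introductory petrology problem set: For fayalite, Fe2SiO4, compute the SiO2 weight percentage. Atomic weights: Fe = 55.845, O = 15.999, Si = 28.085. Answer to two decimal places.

Molar mass of Fe2SiO4 = 2·55.845 + 1·28.085 + 4·15.999 = 203.771 g/mol.
Each formula unit contains 1 Si, equivalent to 1/1 = 1.0000 mol SiO2.
M(SiO2) = 1×28.085 + 2×15.999 = 60.083 g/mol.
Mass of SiO2 per formula unit = 1.0000 × 60.083 = 60.083 g.
SiO2 wt% = 60.083 / 203.771 × 100 = 29.49%.

29.49 wt%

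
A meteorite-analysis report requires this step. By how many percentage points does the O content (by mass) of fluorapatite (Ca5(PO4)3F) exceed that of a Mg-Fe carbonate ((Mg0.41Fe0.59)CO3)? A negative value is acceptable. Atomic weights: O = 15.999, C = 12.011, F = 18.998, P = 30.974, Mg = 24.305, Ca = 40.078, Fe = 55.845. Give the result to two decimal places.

-8.56 percentage points

First mineral: 191.988 g O in 504.298 g formula = 38.07 wt% O.
Second mineral: 47.997 g O in 102.922 g formula = 46.63 wt% O.
38.07% − 46.63% gives a difference of -8.56 percentage points.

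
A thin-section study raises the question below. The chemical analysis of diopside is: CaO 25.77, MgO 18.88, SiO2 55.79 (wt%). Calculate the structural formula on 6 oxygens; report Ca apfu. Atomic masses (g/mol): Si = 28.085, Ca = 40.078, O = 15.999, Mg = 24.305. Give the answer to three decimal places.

0.990 Ca apfu

CaO: 25.77/56.077 = 0.45955 mol → 0.45955 mol Ca, 0.45955 mol O.
MgO: 18.88/40.304 = 0.46844 mol → 0.46844 mol Mg, 0.46844 mol O.
SiO2: 55.79/60.083 = 0.92855 mol → 0.92855 mol Si, 1.85710 mol O.
Total oxygen = 2.78509 mol. Normalization factor = 6/2.78509 = 2.15433.
Ca per 6 O = 0.45955 × 2.15433 = 0.990.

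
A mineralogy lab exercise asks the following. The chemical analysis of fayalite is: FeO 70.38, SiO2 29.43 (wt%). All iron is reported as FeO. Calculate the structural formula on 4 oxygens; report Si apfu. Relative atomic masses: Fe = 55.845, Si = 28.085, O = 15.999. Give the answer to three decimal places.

70.38 wt% FeO ÷ 71.844 g/mol = 0.97962 mol, giving 0.97962 Fe and 0.97962 O.
29.43 wt% SiO2 ÷ 60.083 g/mol = 0.48982 mol, giving 0.48982 Si and 0.97964 O.
Oxygen sums to 1.95926; scaling by 4/1.95926 = 2.04159 puts the formula on 4 O.
Si: 0.48982 × 2.04159 = 1.000 atoms per formula unit.

1.000 Si apfu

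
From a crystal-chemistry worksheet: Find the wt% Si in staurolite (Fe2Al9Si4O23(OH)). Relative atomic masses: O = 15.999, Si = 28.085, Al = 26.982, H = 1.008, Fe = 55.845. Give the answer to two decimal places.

13.19 wt%

M(Fe2Al9Si4O23(OH)) = 851.852 g/mol.
Si contributes 4 × 28.085 = 112.340 g per mole.
112.340/851.852 = 0.1319 → 13.19%.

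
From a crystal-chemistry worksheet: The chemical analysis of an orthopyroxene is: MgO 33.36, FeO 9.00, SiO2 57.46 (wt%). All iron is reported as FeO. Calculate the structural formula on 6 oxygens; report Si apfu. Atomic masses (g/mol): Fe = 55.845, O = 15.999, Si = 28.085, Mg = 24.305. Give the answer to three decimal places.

MgO (M=40.304): mol = 0.82771; Mg = 0.82771, O = 0.82771.
FeO (M=71.844): mol = 0.12527; Fe = 0.12527, O = 0.12527.
SiO2 (M=60.083): mol = 0.95634; Si = 0.95634, O = 1.91268.
ΣO = 2.86566; factor = 6/ΣO = 2.09376.
Si apfu = 0.95634 × 2.09376 = 2.002.

2.002 Si apfu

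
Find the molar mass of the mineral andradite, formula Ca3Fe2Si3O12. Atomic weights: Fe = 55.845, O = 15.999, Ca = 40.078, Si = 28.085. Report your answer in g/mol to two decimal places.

508.17 g/mol

The formula mass is the sum 3×40.078 + 2×55.845 + 3×28.085 + 12×15.999.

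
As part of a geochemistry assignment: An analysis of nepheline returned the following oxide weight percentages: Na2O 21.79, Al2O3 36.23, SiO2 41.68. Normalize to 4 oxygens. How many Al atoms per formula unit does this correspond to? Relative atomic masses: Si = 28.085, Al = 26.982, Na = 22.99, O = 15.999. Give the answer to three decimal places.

Na2O (M=61.979): mol = 0.35157; Na = 0.70314, O = 0.35157.
Al2O3 (M=101.961): mol = 0.35533; Al = 0.71066, O = 1.06599.
SiO2 (M=60.083): mol = 0.69371; Si = 0.69371, O = 1.38742.
ΣO = 2.80498; factor = 4/ΣO = 1.42604.
Al apfu = 0.71066 × 1.42604 = 1.013.

1.013 Al apfu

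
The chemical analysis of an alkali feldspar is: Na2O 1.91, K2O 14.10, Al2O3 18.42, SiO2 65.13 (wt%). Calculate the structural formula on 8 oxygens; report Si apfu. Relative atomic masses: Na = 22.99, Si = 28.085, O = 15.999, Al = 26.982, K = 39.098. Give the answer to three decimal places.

3.000 Si apfu

Na2O: 1.91/61.979 = 0.03082 mol → 0.06164 mol Na, 0.03082 mol O.
K2O: 14.10/94.195 = 0.14969 mol → 0.29938 mol K, 0.14969 mol O.
Al2O3: 18.42/101.961 = 0.18066 mol → 0.36132 mol Al, 0.54198 mol O.
SiO2: 65.13/60.083 = 1.08400 mol → 1.08400 mol Si, 2.16800 mol O.
Total oxygen = 2.89049 mol. Normalization factor = 8/2.89049 = 2.76770.
Si per 8 O = 1.08400 × 2.76770 = 3.000.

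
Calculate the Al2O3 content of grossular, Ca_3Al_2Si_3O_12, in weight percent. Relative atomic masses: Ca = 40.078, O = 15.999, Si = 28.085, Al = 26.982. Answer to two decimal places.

M(Ca_3Al_2Si_3O_12) = 450.441 g/mol; M(Al2O3) = 101.961 g/mol.
Moles Al2O3 per formula unit = 2 Al ÷ 2 = 1.0000.
Al2O3 fraction = (1.0000 × 101.961) / 450.441 = 101.961/450.441 = 0.2264.

22.64 wt%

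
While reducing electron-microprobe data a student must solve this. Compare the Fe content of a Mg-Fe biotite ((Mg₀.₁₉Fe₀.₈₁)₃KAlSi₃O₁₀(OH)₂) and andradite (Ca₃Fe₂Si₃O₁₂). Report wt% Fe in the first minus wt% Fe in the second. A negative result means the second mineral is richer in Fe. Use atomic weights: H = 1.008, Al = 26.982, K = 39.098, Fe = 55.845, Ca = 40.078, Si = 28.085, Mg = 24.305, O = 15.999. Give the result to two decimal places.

M((Mg₀.₁₉Fe₀.₈₁)₃KAlSi₃O₁₀(OH)₂) = 493.896 g/mol, so wt% Fe = 135.703/493.896 × 100 = 27.48%.
M(Ca₃Fe₂Si₃O₁₂) = 508.167 g/mol, so wt% Fe = 111.690/508.167 × 100 = 21.98%.
27.48 − 21.98 = 5.50 pp.

5.50 percentage points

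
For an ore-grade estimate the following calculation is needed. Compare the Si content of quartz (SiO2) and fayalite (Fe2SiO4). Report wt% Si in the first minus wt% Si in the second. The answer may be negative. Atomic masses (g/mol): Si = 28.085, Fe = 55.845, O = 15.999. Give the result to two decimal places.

32.96 percentage points

First mineral: 28.085 g Si in 60.083 g formula = 46.74 wt% Si.
Second mineral: 28.085 g Si in 203.771 g formula = 13.78 wt% Si.
46.74% − 13.78% gives a difference of 32.96 percentage points.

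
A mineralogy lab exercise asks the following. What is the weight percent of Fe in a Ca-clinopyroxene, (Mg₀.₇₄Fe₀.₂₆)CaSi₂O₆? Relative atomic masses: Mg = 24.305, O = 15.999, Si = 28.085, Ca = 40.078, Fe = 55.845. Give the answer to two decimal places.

6.46 wt%

Molar mass of (Mg₀.₇₄Fe₀.₂₆)CaSi₂O₆: 0.74×24.305 + 0.26×55.845 + 1×40.078 + 2×28.085 + 6×15.999 = 224.747 g/mol.
Mass of Fe per formula unit: 0.26 × 55.845 = 14.520 g.
Weight fraction Fe = 14.520 / 224.747 = 0.0646.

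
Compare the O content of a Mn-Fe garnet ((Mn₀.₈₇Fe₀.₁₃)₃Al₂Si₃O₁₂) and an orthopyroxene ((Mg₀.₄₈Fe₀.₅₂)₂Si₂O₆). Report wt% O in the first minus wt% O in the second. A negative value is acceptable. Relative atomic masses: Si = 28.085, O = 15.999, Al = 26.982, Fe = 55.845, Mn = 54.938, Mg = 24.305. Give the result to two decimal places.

O in (Mn₀.₈₇Fe₀.₁₃)₃Al₂Si₃O₁₂: molar mass 495.375 g/mol; 12×15.999 = 191.988 g → 38.76 wt%.
O in (Mg₀.₄₈Fe₀.₅₂)₂Si₂O₆: molar mass 233.576 g/mol; 6×15.999 = 95.994 g → 41.10 wt%.
Difference = 38.76 − 41.10 = -2.34 percentage points.

-2.34 percentage points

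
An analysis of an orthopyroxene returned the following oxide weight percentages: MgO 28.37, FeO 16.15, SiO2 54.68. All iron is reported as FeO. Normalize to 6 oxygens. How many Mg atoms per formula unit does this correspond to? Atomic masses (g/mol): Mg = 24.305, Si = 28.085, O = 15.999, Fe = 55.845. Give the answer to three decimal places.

MgO: 28.37/40.304 = 0.70390 mol → 0.70390 mol Mg, 0.70390 mol O.
FeO: 16.15/71.844 = 0.22479 mol → 0.22479 mol Fe, 0.22479 mol O.
SiO2: 54.68/60.083 = 0.91007 mol → 0.91007 mol Si, 1.82014 mol O.
Total oxygen = 2.74883 mol. Normalization factor = 6/2.74883 = 2.18275.
Mg per 6 O = 0.70390 × 2.18275 = 1.536.

1.536 Mg apfu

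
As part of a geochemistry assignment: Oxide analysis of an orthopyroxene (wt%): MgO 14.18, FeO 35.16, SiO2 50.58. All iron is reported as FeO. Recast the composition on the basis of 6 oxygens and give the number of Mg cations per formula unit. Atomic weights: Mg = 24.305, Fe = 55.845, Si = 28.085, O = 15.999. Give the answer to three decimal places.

14.18 wt% MgO ÷ 40.304 g/mol = 0.35183 mol, giving 0.35183 Mg and 0.35183 O.
35.16 wt% FeO ÷ 71.844 g/mol = 0.48939 mol, giving 0.48939 Fe and 0.48939 O.
50.58 wt% SiO2 ÷ 60.083 g/mol = 0.84184 mol, giving 0.84184 Si and 1.68368 O.
Oxygen sums to 2.52490; scaling by 6/2.52490 = 2.37633 puts the formula on 6 O.
Mg: 0.35183 × 2.37633 = 0.836 atoms per formula unit.

0.836 Mg apfu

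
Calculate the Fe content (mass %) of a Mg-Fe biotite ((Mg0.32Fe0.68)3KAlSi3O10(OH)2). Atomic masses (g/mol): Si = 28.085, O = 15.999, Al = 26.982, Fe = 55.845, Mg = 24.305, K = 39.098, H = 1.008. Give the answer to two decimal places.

23.66 mass %

Formula mass = 0.96×24.305 + 2.04×55.845 + 1×39.098 + 1×26.982 + 3×28.085 + 12×15.999 + 2×1.008 = 481.596 g/mol, of which 113.924 g is Fe.
So Fe makes up 113.924/481.596 = 0.2366 of the mass, i.e. 23.66%.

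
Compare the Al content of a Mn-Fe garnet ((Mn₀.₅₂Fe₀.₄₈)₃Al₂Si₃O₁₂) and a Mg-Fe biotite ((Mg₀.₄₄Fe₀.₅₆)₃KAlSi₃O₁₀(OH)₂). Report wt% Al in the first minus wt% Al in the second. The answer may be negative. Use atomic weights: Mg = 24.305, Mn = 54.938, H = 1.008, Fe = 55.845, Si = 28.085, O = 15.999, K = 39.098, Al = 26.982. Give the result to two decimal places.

M((Mn₀.₅₂Fe₀.₄₈)₃Al₂Si₃O₁₂) = 496.327 g/mol, so wt% Al = 53.964/496.327 × 100 = 10.87%.
M((Mg₀.₄₄Fe₀.₅₆)₃KAlSi₃O₁₀(OH)₂) = 470.241 g/mol, so wt% Al = 26.982/470.241 × 100 = 5.74%.
10.87 − 5.74 = 5.13 pp.

5.13 percentage points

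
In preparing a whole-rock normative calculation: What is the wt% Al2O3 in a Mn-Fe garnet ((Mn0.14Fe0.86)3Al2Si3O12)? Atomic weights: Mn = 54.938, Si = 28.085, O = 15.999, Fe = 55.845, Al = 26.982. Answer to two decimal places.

20.50 wt%

Molar mass of (Mn0.14Fe0.86)3Al2Si3O12 = 0.42*54.938 + 2.58*55.845 + 2*26.982 + 3*28.085 + 12*15.999 = 497.361 g/mol.
Each formula unit contains 2 Al, equivalent to 2/2 = 1.0000 mol Al2O3.
M(Al2O3) = 2×26.982 + 3×15.999 = 101.961 g/mol.
Mass of Al2O3 per formula unit = 1.0000 × 101.961 = 101.961 g.
Al2O3 wt% = 101.961 / 497.361 × 100 = 20.50%.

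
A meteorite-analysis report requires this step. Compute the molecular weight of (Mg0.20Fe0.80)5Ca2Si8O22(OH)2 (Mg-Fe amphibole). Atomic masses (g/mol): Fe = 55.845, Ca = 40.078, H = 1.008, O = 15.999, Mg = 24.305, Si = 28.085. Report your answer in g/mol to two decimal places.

M = 1(24.305) + 4(55.845) + 2(40.078) + 8(28.085) + 24(15.999) + 2(1.008)

938.51 g/mol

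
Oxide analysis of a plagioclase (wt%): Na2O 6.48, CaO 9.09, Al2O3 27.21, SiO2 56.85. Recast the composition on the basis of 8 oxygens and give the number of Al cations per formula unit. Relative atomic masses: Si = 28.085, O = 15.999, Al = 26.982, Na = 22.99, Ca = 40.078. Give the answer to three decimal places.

1.443 Al apfu

Na2O (M=61.979): mol = 0.10455; Na = 0.20910, O = 0.10455.
CaO (M=56.077): mol = 0.16210; Ca = 0.16210, O = 0.16210.
Al2O3 (M=101.961): mol = 0.26687; Al = 0.53374, O = 0.80061.
SiO2 (M=60.083): mol = 0.94619; Si = 0.94619, O = 1.89238.
ΣO = 2.95964; factor = 8/ΣO = 2.70303.
Al apfu = 0.53374 × 2.70303 = 1.443.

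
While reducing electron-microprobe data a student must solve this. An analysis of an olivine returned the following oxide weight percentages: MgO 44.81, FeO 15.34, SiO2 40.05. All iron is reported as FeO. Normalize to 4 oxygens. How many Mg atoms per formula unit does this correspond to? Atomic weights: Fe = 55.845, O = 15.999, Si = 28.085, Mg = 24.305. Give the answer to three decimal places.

1.673 Mg apfu

MgO: 44.81/40.304 = 1.11180 mol → 1.11180 mol Mg, 1.11180 mol O.
FeO: 15.34/71.844 = 0.21352 mol → 0.21352 mol Fe, 0.21352 mol O.
SiO2: 40.05/60.083 = 0.66658 mol → 0.66658 mol Si, 1.33316 mol O.
Total oxygen = 2.65848 mol. Normalization factor = 4/2.65848 = 1.50462.
Mg per 4 O = 1.11180 × 1.50462 = 1.673.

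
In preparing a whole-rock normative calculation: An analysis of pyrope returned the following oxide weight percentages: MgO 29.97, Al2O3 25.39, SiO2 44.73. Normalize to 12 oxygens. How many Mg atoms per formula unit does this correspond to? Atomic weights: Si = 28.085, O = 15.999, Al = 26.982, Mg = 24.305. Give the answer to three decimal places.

MgO: 29.97/40.304 = 0.74360 mol → 0.74360 mol Mg, 0.74360 mol O.
Al2O3: 25.39/101.961 = 0.24902 mol → 0.49804 mol Al, 0.74706 mol O.
SiO2: 44.73/60.083 = 0.74447 mol → 0.74447 mol Si, 1.48894 mol O.
Total oxygen = 2.97960 mol. Normalization factor = 12/2.97960 = 4.02739.
Mg per 12 O = 0.74360 × 4.02739 = 2.995.

2.995 Mg apfu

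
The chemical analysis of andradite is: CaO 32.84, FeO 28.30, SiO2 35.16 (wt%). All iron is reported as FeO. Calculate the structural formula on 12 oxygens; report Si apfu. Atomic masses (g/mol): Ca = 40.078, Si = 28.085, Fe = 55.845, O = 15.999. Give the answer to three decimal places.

CaO (M=56.077): mol = 0.58562; Ca = 0.58562, O = 0.58562.
FeO (M=71.844): mol = 0.39391; Fe = 0.39391, O = 0.39391.
SiO2 (M=60.083): mol = 0.58519; Si = 0.58519, O = 1.17038.
ΣO = 2.14991; factor = 12/ΣO = 5.58163.
Si apfu = 0.58519 × 5.58163 = 3.266.

3.266 Si apfu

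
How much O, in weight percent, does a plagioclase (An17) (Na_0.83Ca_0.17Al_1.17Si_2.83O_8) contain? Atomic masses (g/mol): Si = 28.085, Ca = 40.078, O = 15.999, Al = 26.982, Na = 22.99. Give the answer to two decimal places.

48.31 weight percent

Formula mass = 0.83·22.99 + 0.17·40.078 + 1.17·26.982 + 2.83·28.085 + 8·15.999 = 264.936 g/mol, of which 127.992 g is O.
So O makes up 127.992/264.936 = 0.4831 of the mass, i.e. 48.31%.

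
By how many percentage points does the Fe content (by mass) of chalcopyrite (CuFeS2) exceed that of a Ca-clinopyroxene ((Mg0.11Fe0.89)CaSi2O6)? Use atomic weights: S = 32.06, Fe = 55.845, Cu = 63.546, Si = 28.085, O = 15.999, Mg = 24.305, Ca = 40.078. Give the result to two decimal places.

10.11 percentage points

First mineral: 55.845 g Fe in 183.511 g formula = 30.43 wt% Fe.
Second mineral: 49.702 g Fe in 244.618 g formula = 20.32 wt% Fe.
30.43% − 20.32% gives a difference of 10.11 percentage points.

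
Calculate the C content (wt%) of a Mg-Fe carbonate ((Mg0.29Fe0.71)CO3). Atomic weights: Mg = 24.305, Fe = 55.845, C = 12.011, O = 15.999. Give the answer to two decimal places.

Formula mass = 0.29·24.305 + 0.71·55.845 + 1·12.011 + 3·15.999 = 106.706 g/mol, of which 12.011 g is C.
So C makes up 12.011/106.706 = 0.1126 of the mass, i.e. 11.26%.

11.26 wt%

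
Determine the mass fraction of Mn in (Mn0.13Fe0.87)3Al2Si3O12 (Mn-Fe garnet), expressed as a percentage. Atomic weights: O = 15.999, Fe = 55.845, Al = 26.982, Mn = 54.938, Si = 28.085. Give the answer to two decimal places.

Molar mass of (Mn0.13Fe0.87)3Al2Si3O12: 0.39×54.938 + 2.61×55.845 + 2×26.982 + 3×28.085 + 12×15.999 = 497.388 g/mol.
Mass of Mn per formula unit: 0.39 × 54.938 = 21.426 g.
Weight fraction Mn = 21.426 / 497.388 = 0.0431.

4.31 mass %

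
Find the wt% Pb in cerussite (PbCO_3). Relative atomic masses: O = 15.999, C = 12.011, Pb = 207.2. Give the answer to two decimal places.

Molar mass of PbCO_3: 1*207.2 + 1*12.011 + 3*15.999 = 267.208 g/mol.
Mass of Pb per formula unit: 1 × 207.2 = 207.200 g.
Weight fraction Pb = 207.200 / 267.208 = 0.7754.

77.54 weight percent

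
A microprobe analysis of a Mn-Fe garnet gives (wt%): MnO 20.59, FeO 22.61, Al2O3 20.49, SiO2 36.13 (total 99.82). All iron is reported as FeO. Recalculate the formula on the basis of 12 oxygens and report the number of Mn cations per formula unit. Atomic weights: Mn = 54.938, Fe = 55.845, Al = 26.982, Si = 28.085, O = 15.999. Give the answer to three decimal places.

1.445 Mn apfu

20.59 wt% MnO ÷ 70.937 g/mol = 0.29026 mol, giving 0.29026 Mn and 0.29026 O.
22.61 wt% FeO ÷ 71.844 g/mol = 0.31471 mol, giving 0.31471 Fe and 0.31471 O.
20.49 wt% Al2O3 ÷ 101.961 g/mol = 0.20096 mol, giving 0.40192 Al and 0.60288 O.
36.13 wt% SiO2 ÷ 60.083 g/mol = 0.60133 mol, giving 0.60133 Si and 1.20266 O.
Oxygen sums to 2.41051; scaling by 12/2.41051 = 4.97820 puts the formula on 12 O.
Mn: 0.29026 × 4.97820 = 1.445 atoms per formula unit.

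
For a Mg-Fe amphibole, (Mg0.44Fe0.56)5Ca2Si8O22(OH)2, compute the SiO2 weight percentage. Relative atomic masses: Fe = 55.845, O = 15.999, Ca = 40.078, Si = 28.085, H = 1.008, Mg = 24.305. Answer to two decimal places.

53.37 wt%

Formula mass = 900.665 g/mol.
8 Si → 8.0000 mol SiO2 per formula unit; M(SiO2) = 60.083, so SiO2 mass = 480.664 g.
480.664/900.665 × 100 = 53.37 wt%.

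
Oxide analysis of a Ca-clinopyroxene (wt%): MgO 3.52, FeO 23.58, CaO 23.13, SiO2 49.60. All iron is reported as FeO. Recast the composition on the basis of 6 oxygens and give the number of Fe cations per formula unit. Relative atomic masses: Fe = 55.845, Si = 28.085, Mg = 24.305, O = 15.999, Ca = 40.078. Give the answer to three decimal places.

MgO: 3.52/40.304 = 0.08734 mol → 0.08734 mol Mg, 0.08734 mol O.
FeO: 23.58/71.844 = 0.32821 mol → 0.32821 mol Fe, 0.32821 mol O.
CaO: 23.13/56.077 = 0.41247 mol → 0.41247 mol Ca, 0.41247 mol O.
SiO2: 49.60/60.083 = 0.82552 mol → 0.82552 mol Si, 1.65104 mol O.
Total oxygen = 2.47906 mol. Normalization factor = 6/2.47906 = 2.42027.
Fe per 6 O = 0.32821 × 2.42027 = 0.794.

0.794 Fe apfu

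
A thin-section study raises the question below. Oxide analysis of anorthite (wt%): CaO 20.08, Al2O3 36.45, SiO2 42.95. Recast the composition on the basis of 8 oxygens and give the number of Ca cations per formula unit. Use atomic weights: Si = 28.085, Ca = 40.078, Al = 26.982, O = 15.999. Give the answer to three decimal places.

1.002 Ca apfu

CaO: 20.08/56.077 = 0.35808 mol → 0.35808 mol Ca, 0.35808 mol O.
Al2O3: 36.45/101.961 = 0.35749 mol → 0.71498 mol Al, 1.07247 mol O.
SiO2: 42.95/60.083 = 0.71484 mol → 0.71484 mol Si, 1.42968 mol O.
Total oxygen = 2.86023 mol. Normalization factor = 8/2.86023 = 2.79698.
Ca per 8 O = 0.35808 × 2.79698 = 1.002.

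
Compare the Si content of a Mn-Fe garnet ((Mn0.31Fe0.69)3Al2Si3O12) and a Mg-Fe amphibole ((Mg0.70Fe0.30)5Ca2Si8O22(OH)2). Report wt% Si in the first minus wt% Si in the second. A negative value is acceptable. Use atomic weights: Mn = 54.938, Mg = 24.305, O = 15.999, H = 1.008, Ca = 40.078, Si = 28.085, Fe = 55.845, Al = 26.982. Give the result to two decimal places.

M((Mn0.31Fe0.69)3Al2Si3O12) = 496.898 g/mol, so wt% Si = 84.255/496.898 × 100 = 16.96%.
M((Mg0.70Fe0.30)5Ca2Si8O22(OH)2) = 859.663 g/mol, so wt% Si = 224.680/859.663 × 100 = 26.14%.
16.96 − 26.14 = -9.18 pp.

-9.18 percentage points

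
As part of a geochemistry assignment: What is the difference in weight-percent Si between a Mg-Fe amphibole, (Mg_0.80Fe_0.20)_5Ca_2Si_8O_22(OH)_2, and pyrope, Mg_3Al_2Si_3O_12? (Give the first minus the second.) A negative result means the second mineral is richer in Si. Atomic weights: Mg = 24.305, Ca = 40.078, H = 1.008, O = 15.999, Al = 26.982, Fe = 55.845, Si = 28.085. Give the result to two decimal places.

Si in (Mg_0.80Fe_0.20)_5Ca_2Si_8O_22(OH)_2: molar mass 843.893 g/mol; 8×28.085 = 224.680 g → 26.62 wt%.
Si in Mg_3Al_2Si_3O_12: molar mass 403.122 g/mol; 3×28.085 = 84.255 g → 20.90 wt%.
Difference = 26.62 − 20.90 = 5.72 percentage points.

5.72 percentage points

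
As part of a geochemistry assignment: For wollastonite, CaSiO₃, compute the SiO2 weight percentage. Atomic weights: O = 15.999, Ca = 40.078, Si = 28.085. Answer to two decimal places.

51.72 wt%

Formula mass = 116.160 g/mol.
1 Si → 1.0000 mol SiO2 per formula unit; M(SiO2) = 60.083, so SiO2 mass = 60.083 g.
60.083/116.160 × 100 = 51.72 wt%.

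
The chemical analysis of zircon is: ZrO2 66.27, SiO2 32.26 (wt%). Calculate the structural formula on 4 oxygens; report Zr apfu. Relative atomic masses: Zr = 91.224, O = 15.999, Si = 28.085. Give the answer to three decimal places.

ZrO2: 66.27/123.222 = 0.53781 mol → 0.53781 mol Zr, 1.07562 mol O.
SiO2: 32.26/60.083 = 0.53692 mol → 0.53692 mol Si, 1.07384 mol O.
Total oxygen = 2.14946 mol. Normalization factor = 4/2.14946 = 1.86093.
Zr per 4 O = 0.53781 × 1.86093 = 1.001.

1.001 Zr apfu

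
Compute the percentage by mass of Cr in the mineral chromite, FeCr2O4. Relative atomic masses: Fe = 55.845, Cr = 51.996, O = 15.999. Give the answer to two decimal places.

46.46 weight percent

Molar mass of FeCr2O4: 1·55.845 + 2·51.996 + 4·15.999 = 223.833 g/mol.
Mass of Cr per formula unit: 2 × 51.996 = 103.992 g.
Weight fraction Cr = 103.992 / 223.833 = 0.4646.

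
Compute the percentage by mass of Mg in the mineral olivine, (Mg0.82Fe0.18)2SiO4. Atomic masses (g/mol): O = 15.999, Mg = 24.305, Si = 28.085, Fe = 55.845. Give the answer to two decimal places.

M((Mg0.82Fe0.18)2SiO4) = 152.045 g/mol.
Mg contributes 1.64 × 24.305 = 39.860 g per mole.
39.860/152.045 = 0.2622 → 26.22%.

26.22 mass %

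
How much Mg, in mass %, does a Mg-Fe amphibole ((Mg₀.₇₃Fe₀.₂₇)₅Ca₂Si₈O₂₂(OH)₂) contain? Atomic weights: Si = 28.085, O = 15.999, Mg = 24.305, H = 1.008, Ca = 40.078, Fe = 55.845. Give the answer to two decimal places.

Formula mass = 3.65×24.305 + 1.35×55.845 + 2×40.078 + 8×28.085 + 24×15.999 + 2×1.008 = 854.932 g/mol, of which 88.713 g is Mg.
So Mg makes up 88.713/854.932 = 0.1038 of the mass, i.e. 10.38%.

10.38 mass %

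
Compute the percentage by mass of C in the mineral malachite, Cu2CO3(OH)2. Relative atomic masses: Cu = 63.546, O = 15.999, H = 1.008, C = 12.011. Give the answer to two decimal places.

Molar mass of Cu2CO3(OH)2: 2*63.546 + 1*12.011 + 5*15.999 + 2*1.008 = 221.114 g/mol.
Mass of C per formula unit: 1 × 12.011 = 12.011 g.
Weight fraction C = 12.011 / 221.114 = 0.0543.

5.43 mass %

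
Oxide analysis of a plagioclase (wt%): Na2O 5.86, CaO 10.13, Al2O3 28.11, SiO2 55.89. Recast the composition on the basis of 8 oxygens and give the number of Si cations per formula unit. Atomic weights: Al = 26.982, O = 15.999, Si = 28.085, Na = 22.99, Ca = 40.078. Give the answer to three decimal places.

Na2O: 5.86/61.979 = 0.09455 mol → 0.18910 mol Na, 0.09455 mol O.
CaO: 10.13/56.077 = 0.18064 mol → 0.18064 mol Ca, 0.18064 mol O.
Al2O3: 28.11/101.961 = 0.27569 mol → 0.55138 mol Al, 0.82707 mol O.
SiO2: 55.89/60.083 = 0.93021 mol → 0.93021 mol Si, 1.86042 mol O.
Total oxygen = 2.96268 mol. Normalization factor = 8/2.96268 = 2.70026.
Si per 8 O = 0.93021 × 2.70026 = 2.512.

2.512 Si apfu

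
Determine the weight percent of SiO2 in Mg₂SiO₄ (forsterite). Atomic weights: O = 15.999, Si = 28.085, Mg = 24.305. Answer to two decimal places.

42.71 wt%

Formula mass = 140.691 g/mol.
1 Si → 1.0000 mol SiO2 per formula unit; M(SiO2) = 60.083, so SiO2 mass = 60.083 g.
60.083/140.691 × 100 = 42.71 wt%.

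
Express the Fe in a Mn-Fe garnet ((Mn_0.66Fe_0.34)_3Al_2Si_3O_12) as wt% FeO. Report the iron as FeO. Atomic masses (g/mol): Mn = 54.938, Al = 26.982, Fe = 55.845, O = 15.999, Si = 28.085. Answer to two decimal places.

14.78 wt%

Formula mass = 495.946 g/mol.
1.02 Fe → 1.0200 mol FeO per formula unit; M(FeO) = 71.844, so FeO mass = 73.281 g.
73.281/495.946 × 100 = 14.78 wt%.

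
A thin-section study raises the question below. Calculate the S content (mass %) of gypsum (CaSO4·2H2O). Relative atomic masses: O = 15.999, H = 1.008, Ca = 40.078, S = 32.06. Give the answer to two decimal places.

Molar mass of CaSO4·2H2O: 1*40.078 + 1*32.06 + 6*15.999 + 4*1.008 = 172.164 g/mol.
Mass of S per formula unit: 1 × 32.06 = 32.060 g.
Weight fraction S = 32.060 / 172.164 = 0.1862.

18.62 mass %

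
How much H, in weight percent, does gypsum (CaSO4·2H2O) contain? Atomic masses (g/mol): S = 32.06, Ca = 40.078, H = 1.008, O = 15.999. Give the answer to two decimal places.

2.34 weight percent

Molar mass of CaSO4·2H2O: 1×40.078 + 1×32.06 + 6×15.999 + 4×1.008 = 172.164 g/mol.
Mass of H per formula unit: 4 × 1.008 = 4.032 g.
Weight fraction H = 4.032 / 172.164 = 0.0234.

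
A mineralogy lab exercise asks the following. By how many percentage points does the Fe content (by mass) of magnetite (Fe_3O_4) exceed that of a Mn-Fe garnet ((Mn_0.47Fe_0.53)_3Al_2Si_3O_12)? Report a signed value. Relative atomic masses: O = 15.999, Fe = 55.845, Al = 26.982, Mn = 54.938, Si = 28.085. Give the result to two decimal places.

54.47 percentage points

Fe in Fe_3O_4: molar mass 231.531 g/mol; 3×55.845 = 167.535 g → 72.36 wt%.
Fe in (Mn_0.47Fe_0.53)_3Al_2Si_3O_12: molar mass 496.463 g/mol; 1.59×55.845 = 88.794 g → 17.89 wt%.
Difference = 72.36 − 17.89 = 54.47 percentage points.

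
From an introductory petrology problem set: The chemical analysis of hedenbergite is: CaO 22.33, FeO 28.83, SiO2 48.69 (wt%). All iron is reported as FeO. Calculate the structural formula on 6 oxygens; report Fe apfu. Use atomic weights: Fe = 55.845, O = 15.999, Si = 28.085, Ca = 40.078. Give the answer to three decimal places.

CaO (M=56.077): mol = 0.39820; Ca = 0.39820, O = 0.39820.
FeO (M=71.844): mol = 0.40129; Fe = 0.40129, O = 0.40129.
SiO2 (M=60.083): mol = 0.81038; Si = 0.81038, O = 1.62076.
ΣO = 2.42025; factor = 6/ΣO = 2.47908.
Fe apfu = 0.40129 × 2.47908 = 0.995.

0.995 Fe apfu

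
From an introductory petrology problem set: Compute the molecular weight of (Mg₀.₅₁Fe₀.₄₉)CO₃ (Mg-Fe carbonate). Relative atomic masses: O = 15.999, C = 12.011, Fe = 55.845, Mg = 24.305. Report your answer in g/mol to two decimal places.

99.77 g/mol

The formula mass is the sum 0.51·24.305 + 0.49·55.845 + 1·12.011 + 3·15.999.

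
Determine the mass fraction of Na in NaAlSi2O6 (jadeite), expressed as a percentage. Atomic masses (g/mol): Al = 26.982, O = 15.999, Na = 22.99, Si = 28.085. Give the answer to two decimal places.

11.37 weight percent

Formula mass = 1×22.99 + 1×26.982 + 2×28.085 + 6×15.999 = 202.136 g/mol, of which 22.990 g is Na.
So Na makes up 22.990/202.136 = 0.1137 of the mass, i.e. 11.37%.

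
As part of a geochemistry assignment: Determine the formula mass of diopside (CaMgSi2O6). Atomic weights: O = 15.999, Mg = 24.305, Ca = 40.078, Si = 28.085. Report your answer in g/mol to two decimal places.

The formula mass is the sum 1×40.078 + 1×24.305 + 2×28.085 + 6×15.999.

216.55 g/mol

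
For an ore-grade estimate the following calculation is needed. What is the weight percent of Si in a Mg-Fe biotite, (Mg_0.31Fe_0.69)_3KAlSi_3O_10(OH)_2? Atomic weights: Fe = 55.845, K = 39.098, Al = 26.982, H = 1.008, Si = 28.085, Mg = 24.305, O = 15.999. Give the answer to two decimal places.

17.46 mass %

Formula mass = 0.93×24.305 + 2.07×55.845 + 1×39.098 + 1×26.982 + 3×28.085 + 12×15.999 + 2×1.008 = 482.542 g/mol, of which 84.255 g is Si.
So Si makes up 84.255/482.542 = 0.1746 of the mass, i.e. 17.46%.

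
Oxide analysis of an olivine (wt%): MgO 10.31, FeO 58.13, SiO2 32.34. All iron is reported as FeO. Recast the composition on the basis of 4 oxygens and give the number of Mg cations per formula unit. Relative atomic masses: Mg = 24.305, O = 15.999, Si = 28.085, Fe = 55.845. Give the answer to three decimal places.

0.478 Mg apfu

10.31 wt% MgO ÷ 40.304 g/mol = 0.25581 mol, giving 0.25581 Mg and 0.25581 O.
58.13 wt% FeO ÷ 71.844 g/mol = 0.80911 mol, giving 0.80911 Fe and 0.80911 O.
32.34 wt% SiO2 ÷ 60.083 g/mol = 0.53826 mol, giving 0.53826 Si and 1.07652 O.
Oxygen sums to 2.14144; scaling by 4/2.14144 = 1.86790 puts the formula on 4 O.
Mg: 0.25581 × 1.86790 = 0.478 atoms per formula unit.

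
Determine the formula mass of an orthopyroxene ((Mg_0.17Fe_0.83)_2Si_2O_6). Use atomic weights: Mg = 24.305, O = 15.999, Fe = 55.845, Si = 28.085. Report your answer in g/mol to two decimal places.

The formula mass is the sum 0.34·24.305 + 1.66·55.845 + 2·28.085 + 6·15.999.

253.13 g/mol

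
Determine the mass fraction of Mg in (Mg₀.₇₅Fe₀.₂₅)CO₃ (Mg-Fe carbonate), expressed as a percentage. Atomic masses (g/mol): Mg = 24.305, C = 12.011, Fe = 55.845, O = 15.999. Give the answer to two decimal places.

19.77 wt%

M((Mg₀.₇₅Fe₀.₂₅)CO₃) = 92.198 g/mol.
Mg contributes 0.75 × 24.305 = 18.229 g per mole.
18.229/92.198 = 0.1977 → 19.77%.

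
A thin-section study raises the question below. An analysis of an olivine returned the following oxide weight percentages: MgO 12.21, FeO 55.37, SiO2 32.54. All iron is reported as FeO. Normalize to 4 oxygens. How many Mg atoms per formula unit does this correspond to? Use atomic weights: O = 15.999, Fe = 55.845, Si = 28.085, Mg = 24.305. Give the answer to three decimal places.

0.562 Mg apfu

MgO (M=40.304): mol = 0.30295; Mg = 0.30295, O = 0.30295.
FeO (M=71.844): mol = 0.77070; Fe = 0.77070, O = 0.77070.
SiO2 (M=60.083): mol = 0.54158; Si = 0.54158, O = 1.08316.
ΣO = 2.15681; factor = 4/ΣO = 1.85459.
Mg apfu = 0.30295 × 1.85459 = 0.562.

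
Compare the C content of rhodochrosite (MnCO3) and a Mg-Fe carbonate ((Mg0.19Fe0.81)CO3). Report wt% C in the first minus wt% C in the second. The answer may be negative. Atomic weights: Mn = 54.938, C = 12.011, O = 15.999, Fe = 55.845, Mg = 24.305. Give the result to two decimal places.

C in MnCO3: molar mass 114.946 g/mol; 1×12.011 = 12.011 g → 10.45 wt%.
C in (Mg0.19Fe0.81)CO3: molar mass 109.860 g/mol; 1×12.011 = 12.011 g → 10.93 wt%.
Difference = 10.45 − 10.93 = -0.48 percentage points.

-0.48 percentage points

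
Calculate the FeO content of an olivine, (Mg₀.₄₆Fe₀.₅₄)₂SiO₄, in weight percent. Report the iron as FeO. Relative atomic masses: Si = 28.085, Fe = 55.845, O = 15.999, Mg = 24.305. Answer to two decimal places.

44.40 wt%

M((Mg₀.₄₆Fe₀.₅₄)₂SiO₄) = 174.754 g/mol; M(FeO) = 71.844 g/mol.
Moles FeO per formula unit = 1.08 Fe ÷ 1 = 1.0800.
FeO fraction = (1.0800 × 71.844) / 174.754 = 77.592/174.754 = 0.4440.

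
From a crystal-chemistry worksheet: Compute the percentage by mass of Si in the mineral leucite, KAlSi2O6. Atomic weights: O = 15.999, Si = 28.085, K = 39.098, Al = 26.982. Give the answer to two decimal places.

25.74 wt%

Formula mass = 1*39.098 + 1*26.982 + 2*28.085 + 6*15.999 = 218.244 g/mol, of which 56.170 g is Si.
So Si makes up 56.170/218.244 = 0.2574 of the mass, i.e. 25.74%.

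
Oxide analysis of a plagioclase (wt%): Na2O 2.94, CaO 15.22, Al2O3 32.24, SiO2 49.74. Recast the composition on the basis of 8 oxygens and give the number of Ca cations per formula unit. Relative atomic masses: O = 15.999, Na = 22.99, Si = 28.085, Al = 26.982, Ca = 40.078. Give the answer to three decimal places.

Na2O (M=61.979): mol = 0.04744; Na = 0.09488, O = 0.04744.
CaO (M=56.077): mol = 0.27141; Ca = 0.27141, O = 0.27141.
Al2O3 (M=101.961): mol = 0.31620; Al = 0.63240, O = 0.94860.
SiO2 (M=60.083): mol = 0.82785; Si = 0.82785, O = 1.65570.
ΣO = 2.92315; factor = 8/ΣO = 2.73677.
Ca apfu = 0.27141 × 2.73677 = 0.743.

0.743 Ca apfu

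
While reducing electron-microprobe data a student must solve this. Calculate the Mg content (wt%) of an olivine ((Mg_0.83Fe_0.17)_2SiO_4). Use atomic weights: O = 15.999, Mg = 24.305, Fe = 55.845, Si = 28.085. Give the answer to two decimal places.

26.65 wt%

M((Mg_0.83Fe_0.17)_2SiO_4) = 151.415 g/mol.
Mg contributes 1.66 × 24.305 = 40.346 g per mole.
40.346/151.415 = 0.2665 → 26.65%.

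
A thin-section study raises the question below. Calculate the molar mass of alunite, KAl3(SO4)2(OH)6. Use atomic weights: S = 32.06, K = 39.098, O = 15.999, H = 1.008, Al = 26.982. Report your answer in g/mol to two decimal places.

414.20 g/mol

The formula mass is the sum 1·39.098 + 3·26.982 + 2·32.06 + 14·15.999 + 6·1.008.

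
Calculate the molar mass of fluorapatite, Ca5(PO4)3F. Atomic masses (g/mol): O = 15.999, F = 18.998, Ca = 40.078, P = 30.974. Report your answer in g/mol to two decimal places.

The formula mass is the sum 5*40.078 + 3*30.974 + 12*15.999 + 1*18.998.

504.30 g/mol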